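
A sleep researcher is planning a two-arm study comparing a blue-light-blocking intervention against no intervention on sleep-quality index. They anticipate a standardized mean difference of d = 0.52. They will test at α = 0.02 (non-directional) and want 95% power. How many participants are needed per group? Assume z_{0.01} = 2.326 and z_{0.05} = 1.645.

For two independent groups with equal n: n = 2·((z_{α/2} + z_β) / d)².
z_{α/2} + z_β = 2.326 + 1.645 = 3.971.
n = 2 × (3.971 / 0.52)² = 2 × 7.637² = 2 × 58.32 = 116.6.
Round up to the next whole participant.

n = 117 per group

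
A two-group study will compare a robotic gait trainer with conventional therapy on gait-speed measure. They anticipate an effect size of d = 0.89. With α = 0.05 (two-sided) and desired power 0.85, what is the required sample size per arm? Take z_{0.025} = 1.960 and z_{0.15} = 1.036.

n = 23 per group

For two independent groups with equal n: n = 2·((z_{α/2} + z_β) / d)².
z_{α/2} + z_β = 1.960 + 1.036 = 2.996.
n = 2 × (2.996 / 0.89)² = 2 × 3.366² = 2 × 11.33 = 22.7.
Round up to the next whole participant.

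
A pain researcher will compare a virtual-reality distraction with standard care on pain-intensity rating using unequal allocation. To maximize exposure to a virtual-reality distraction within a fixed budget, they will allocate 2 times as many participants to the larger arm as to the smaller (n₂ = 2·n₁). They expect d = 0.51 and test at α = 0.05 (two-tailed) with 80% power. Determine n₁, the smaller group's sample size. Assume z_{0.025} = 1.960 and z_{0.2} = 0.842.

With allocation ratio k = n₂/n₁ = 2, Var(x̄₁−x̄₂) = σ²(1/n₁ + 1/(k·n₁)) = σ²·(k+1)/(k·n₁).
So n₁ = (1 + 1/k)·((z_{α/2} + z_β)/d)² = 1.500 × (2.802/0.51)².
n₁ = 1.500 × 30.19 = 45.3.
Round up: n₁ = 46, giving n₂ = 2 × 46 = 92.

n₁ = 46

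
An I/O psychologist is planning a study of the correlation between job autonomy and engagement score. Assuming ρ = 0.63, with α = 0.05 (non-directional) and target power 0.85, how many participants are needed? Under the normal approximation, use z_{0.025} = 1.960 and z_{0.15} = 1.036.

n = 20

Fisher's z: C = ½·ln((1+r)/(1−r)) = ½·ln(4.4054) = 0.7414.
n = ((z_{α/2} + z_β)/C)² + 3.
(1.960 + 1.036) / 0.7414 = 2.996 / 0.7414 = 4.041.
n = 4.041² + 3 = 16.33 + 3 = 19.3.
Round up.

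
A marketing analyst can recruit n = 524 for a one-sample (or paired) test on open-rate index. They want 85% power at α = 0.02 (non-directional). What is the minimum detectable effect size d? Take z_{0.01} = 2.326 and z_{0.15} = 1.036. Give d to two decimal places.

d_min ≈ 0.15

For a single sample (or paired design) of n = 524: d_min = (z_{α/2} + z_β)/√n.
z-sum = 2.326 + 1.036 = 3.362.
d_min = 3.362 / √524 = 3.362 / 22.891 = 0.147.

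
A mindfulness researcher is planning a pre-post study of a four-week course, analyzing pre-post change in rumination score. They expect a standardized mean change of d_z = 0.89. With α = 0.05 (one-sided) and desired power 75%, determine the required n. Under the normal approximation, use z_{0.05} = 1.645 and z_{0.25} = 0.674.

n = 7 pairs

For a paired (one-sample on differences) test: n = ((z_{α} + z_β) / d)².
z_{α} + z_β = 1.645 + 0.674 = 2.319.
n = (2.319 / 0.89)² = 2.606² = 6.79.
Round up.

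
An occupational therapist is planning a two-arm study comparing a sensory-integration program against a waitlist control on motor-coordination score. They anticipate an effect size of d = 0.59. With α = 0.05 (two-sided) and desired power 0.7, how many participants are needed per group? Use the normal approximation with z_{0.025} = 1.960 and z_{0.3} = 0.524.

For two independent groups with equal n: n = 2·((z_{α/2} + z_β) / d)².
z_{α/2} + z_β = 1.960 + 0.524 = 2.484.
n = 2 × (2.484 / 0.59)² = 2 × 4.210² = 2 × 17.73 = 35.5.
Round up to the next whole participant.

n = 36 per group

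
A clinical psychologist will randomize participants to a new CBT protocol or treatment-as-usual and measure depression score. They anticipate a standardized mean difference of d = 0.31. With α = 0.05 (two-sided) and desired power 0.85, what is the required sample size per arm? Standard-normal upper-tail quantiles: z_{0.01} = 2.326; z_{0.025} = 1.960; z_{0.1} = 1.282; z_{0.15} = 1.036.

n = 187 per group

For two independent groups with equal n: n = 2·((z_{α/2} + z_β) / d)².
z_{α/2} + z_β = 1.960 + 1.036 = 2.996.
n = 2 × (2.996 / 0.31)² = 2 × 9.665² = 2 × 93.40 = 186.8.
Round up to the next whole participant.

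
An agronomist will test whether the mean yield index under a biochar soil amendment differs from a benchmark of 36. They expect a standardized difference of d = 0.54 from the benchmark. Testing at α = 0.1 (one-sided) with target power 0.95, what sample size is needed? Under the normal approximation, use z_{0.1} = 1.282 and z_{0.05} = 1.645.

n = 30

For a one-sample test: n = ((z_{α} + z_β) / d)².
z_{α} + z_β = 1.282 + 1.645 = 2.927.
n = (2.927 / 0.54)² = 5.420² = 29.38.
Round up.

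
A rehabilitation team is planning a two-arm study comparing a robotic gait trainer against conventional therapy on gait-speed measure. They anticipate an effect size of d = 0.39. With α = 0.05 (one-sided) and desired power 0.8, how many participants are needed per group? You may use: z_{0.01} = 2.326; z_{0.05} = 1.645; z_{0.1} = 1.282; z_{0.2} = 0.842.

n = 82 per group

For two independent groups with equal n: n = 2·((z_{α} + z_β) / d)².
z_{α} + z_β = 1.645 + 0.842 = 2.487.
n = 2 × (2.487 / 0.39)² = 2 × 6.377² = 2 × 40.67 = 81.3.
Round up to the next whole participant.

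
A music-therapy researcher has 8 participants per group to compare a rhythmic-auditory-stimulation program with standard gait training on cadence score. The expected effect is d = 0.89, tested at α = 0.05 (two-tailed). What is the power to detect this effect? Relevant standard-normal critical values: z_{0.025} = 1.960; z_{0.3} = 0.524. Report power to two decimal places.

power ≈ 0.43

For two equal groups, power = Φ(d·√(n/2) − z_{α/2}).
d·√(n/2) = 0.89 × √(8/2) = 0.89 × 2.000 = 1.780.
z_β = 1.780 − 1.960 = -0.180.
Power = Φ(-0.180) = 0.429.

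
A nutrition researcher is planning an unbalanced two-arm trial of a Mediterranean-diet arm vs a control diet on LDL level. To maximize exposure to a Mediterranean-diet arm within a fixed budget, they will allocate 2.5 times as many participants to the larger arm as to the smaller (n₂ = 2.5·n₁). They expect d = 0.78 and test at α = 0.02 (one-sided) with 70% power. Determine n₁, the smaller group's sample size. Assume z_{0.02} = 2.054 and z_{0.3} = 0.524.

n₁ = 16

With allocation ratio k = n₂/n₁ = 2.5, Var(x̄₁−x̄₂) = σ²(1/n₁ + 1/(k·n₁)) = σ²·(k+1)/(k·n₁).
So n₁ = (1 + 1/k)·((z_{α} + z_β)/d)² = 1.400 × (2.578/0.78)².
n₁ = 1.400 × 10.92 = 15.3.
Round up: n₁ = 16, giving n₂ = 2.5 × 16 = 40.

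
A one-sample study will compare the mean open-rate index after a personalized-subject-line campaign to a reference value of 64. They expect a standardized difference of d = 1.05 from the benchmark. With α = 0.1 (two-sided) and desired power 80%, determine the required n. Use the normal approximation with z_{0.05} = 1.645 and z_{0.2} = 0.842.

n = 6

For a one-sample test: n = ((z_{α/2} + z_β) / d)².
z_{α/2} + z_β = 1.645 + 0.842 = 2.487.
n = (2.487 / 1.05)² = 2.369² = 5.61.
Round up.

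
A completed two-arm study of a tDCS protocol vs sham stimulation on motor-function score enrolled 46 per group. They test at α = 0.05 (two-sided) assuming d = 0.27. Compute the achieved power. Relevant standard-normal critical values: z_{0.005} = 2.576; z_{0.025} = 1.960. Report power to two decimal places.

power ≈ 0.25

For two equal groups, power = Φ(d·√(n/2) − z_{α/2}).
d·√(n/2) = 0.27 × √(46/2) = 0.27 × 4.796 = 1.295.
z_β = 1.295 − 1.960 = -0.665.
Power = Φ(-0.665) = 0.253.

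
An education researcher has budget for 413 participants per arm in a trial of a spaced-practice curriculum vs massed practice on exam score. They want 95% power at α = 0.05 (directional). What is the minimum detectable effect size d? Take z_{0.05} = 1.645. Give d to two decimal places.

d_min ≈ 0.23

For two independent groups of n = 413 each: d_min = (z_{α} + z_β)·√(2/n).
z-sum = 1.645 + 1.645 = 3.290.
d_min = 3.290 × √(2/413) = 3.290 × 0.0696 = 0.229.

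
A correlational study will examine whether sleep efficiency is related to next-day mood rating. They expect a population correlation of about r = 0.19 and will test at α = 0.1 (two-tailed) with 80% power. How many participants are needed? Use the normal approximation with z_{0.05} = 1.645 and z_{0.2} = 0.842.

Fisher's z: C = ½·ln((1+r)/(1−r)) = ½·ln(1.4691) = 0.1923.
n = ((z_{α/2} + z_β)/C)² + 3.
(1.645 + 0.842) / 0.1923 = 2.487 / 0.1923 = 12.933.
n = 12.933² + 3 = 167.26 + 3 = 170.3.
Round up.

n = 171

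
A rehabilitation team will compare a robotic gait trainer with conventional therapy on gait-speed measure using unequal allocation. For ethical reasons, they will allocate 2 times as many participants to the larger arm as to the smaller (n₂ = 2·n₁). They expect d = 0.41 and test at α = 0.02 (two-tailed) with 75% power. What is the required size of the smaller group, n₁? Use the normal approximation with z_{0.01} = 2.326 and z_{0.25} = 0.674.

n₁ = 81

With allocation ratio k = n₂/n₁ = 2, Var(x̄₁−x̄₂) = σ²(1/n₁ + 1/(k·n₁)) = σ²·(k+1)/(k·n₁).
So n₁ = (1 + 1/k)·((z_{α/2} + z_β)/d)² = 1.500 × (3.000/0.41)².
n₁ = 1.500 × 53.54 = 80.3.
Round up: n₁ = 81, giving n₂ = 2 × 81 = 162.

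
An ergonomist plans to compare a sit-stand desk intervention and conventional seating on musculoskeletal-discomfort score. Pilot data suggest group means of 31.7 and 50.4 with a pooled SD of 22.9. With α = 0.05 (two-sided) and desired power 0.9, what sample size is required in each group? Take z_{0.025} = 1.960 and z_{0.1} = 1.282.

n = 32 per group

Cohen's d = |M₁ − M₂| / SD_pooled = |31.7 − 50.4| / 22.9 = 18.7 / 22.9 = 0.817.
For two independent groups with equal n: n = 2·((z_{α/2} + z_β) / d)².
z_{α/2} + z_β = 1.960 + 1.282 = 3.242.
n = 2 × (3.242 / 0.817)² = 2 × 3.968² = 2 × 15.75 = 31.5.
Round up to the next whole participant.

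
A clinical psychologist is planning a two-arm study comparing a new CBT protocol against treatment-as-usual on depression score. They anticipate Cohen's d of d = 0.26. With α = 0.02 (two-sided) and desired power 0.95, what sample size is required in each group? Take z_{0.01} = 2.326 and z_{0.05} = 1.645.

n = 467 per group

For two independent groups with equal n: n = 2·((z_{α/2} + z_β) / d)².
z_{α/2} + z_β = 2.326 + 1.645 = 3.971.
n = 2 × (3.971 / 0.26)² = 2 × 15.273² = 2 × 233.27 = 466.5.
Round up to the next whole participant.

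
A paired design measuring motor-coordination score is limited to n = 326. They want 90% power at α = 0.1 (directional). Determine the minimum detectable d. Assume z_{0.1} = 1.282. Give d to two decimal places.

d_min ≈ 0.14

For a single sample (or paired design) of n = 326: d_min = (z_{α} + z_β)/√n.
z-sum = 1.282 + 1.282 = 2.564.
d_min = 2.564 / √326 = 2.564 / 18.055 = 0.142.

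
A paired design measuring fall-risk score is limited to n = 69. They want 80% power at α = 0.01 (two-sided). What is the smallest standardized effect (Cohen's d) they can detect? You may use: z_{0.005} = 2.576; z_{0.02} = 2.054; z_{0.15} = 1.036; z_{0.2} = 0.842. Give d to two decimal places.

For a single sample (or paired design) of n = 69: d_min = (z_{α/2} + z_β)/√n.
z-sum = 2.576 + 0.842 = 3.418.
d_min = 3.418 / √69 = 3.418 / 8.307 = 0.411.

d_min ≈ 0.41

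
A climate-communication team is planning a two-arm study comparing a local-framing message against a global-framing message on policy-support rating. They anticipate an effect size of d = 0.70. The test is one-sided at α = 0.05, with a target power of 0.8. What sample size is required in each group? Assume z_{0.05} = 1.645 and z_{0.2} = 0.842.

n = 26 per group

For two independent groups with equal n: n = 2·((z_{α} + z_β) / d)².
z_{α} + z_β = 1.645 + 0.842 = 2.487.
n = 2 × (2.487 / 0.70)² = 2 × 3.553² = 2 × 12.62 = 25.2.
Round up to the next whole participant.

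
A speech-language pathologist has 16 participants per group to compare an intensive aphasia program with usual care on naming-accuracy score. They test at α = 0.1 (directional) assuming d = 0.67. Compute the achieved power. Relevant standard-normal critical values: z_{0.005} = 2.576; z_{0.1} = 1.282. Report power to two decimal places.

power ≈ 0.73

For two equal groups, power = Φ(d·√(n/2) − z_{α}).
d·√(n/2) = 0.67 × √(16/2) = 0.67 × 2.828 = 1.895.
z_β = 1.895 − 1.282 = 0.613.
Power = Φ(0.613) = 0.730.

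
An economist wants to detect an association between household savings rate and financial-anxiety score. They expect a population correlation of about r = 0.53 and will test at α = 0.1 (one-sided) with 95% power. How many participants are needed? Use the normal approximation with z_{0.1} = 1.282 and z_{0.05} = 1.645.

Fisher's z: C = ½·ln((1+r)/(1−r)) = ½·ln(3.2553) = 0.5901.
n = ((z_{α} + z_β)/C)² + 3.
(1.282 + 1.645) / 0.5901 = 2.927 / 0.5901 = 4.960.
n = 4.960² + 3 = 24.60 + 3 = 27.6.
Round up.

n = 28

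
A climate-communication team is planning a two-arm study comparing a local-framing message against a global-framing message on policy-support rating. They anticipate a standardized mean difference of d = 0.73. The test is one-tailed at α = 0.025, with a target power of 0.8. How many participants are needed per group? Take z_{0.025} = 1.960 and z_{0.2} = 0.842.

For two independent groups with equal n: n = 2·((z_{α} + z_β) / d)².
z_{α} + z_β = 1.960 + 0.842 = 2.802.
n = 2 × (2.802 / 0.73)² = 2 × 3.838² = 2 × 14.73 = 29.5.
Round up to the next whole participant.

n = 30 per group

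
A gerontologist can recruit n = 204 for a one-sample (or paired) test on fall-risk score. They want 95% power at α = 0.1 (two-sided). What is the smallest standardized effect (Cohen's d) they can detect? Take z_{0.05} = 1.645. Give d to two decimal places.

d_min ≈ 0.23

For a single sample (or paired design) of n = 204: d_min = (z_{α/2} + z_β)/√n.
z-sum = 1.645 + 1.645 = 3.290.
d_min = 3.290 / √204 = 3.290 / 14.283 = 0.230.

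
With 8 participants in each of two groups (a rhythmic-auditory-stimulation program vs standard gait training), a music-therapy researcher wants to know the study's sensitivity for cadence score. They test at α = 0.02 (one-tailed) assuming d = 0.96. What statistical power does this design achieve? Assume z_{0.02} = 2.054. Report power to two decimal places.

For two equal groups, power = Φ(d·√(n/2) − z_{α}).
d·√(n/2) = 0.96 × √(8/2) = 0.96 × 2.000 = 1.920.
z_β = 1.920 − 2.054 = -0.134.
Power = Φ(-0.134) = 0.447.

power ≈ 0.45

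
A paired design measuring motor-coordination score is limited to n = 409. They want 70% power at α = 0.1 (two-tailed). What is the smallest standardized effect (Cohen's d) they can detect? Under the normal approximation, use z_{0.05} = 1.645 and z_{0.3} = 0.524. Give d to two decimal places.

For a single sample (or paired design) of n = 409: d_min = (z_{α/2} + z_β)/√n.
z-sum = 1.645 + 0.524 = 2.169.
d_min = 2.169 / √409 = 2.169 / 20.224 = 0.107.

d_min ≈ 0.11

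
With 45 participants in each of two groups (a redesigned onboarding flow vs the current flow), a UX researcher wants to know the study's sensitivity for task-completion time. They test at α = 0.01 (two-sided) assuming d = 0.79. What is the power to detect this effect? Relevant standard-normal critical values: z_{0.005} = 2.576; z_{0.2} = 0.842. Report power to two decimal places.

For two equal groups, power = Φ(d·√(n/2) − z_{α/2}).
d·√(n/2) = 0.79 × √(45/2) = 0.79 × 4.743 = 3.747.
z_β = 3.747 − 2.576 = 1.171.
Power = Φ(1.171) = 0.879.

power ≈ 0.88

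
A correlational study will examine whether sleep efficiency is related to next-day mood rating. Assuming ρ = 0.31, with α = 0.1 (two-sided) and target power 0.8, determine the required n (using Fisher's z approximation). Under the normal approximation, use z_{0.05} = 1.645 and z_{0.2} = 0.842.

n = 64

Fisher's z: C = ½·ln((1+r)/(1−r)) = ½·ln(1.8986) = 0.3205.
n = ((z_{α/2} + z_β)/C)² + 3.
(1.645 + 0.842) / 0.3205 = 2.487 / 0.3205 = 7.760.
n = 7.760² + 3 = 60.21 + 3 = 63.2.
Round up.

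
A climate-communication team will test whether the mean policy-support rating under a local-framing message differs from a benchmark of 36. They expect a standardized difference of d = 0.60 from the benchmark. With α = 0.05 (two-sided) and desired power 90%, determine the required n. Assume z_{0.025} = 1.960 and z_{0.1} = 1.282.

n = 30

For a one-sample test: n = ((z_{α/2} + z_β) / d)².
z_{α/2} + z_β = 1.960 + 1.282 = 3.242.
n = (3.242 / 0.60)² = 5.403² = 29.20.
Round up.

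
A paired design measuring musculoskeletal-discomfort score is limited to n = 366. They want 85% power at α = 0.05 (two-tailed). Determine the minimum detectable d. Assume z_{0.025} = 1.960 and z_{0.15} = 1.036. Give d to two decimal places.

For a single sample (or paired design) of n = 366: d_min = (z_{α/2} + z_β)/√n.
z-sum = 1.960 + 1.036 = 2.996.
d_min = 2.996 / √366 = 2.996 / 19.131 = 0.157.

d_min ≈ 0.16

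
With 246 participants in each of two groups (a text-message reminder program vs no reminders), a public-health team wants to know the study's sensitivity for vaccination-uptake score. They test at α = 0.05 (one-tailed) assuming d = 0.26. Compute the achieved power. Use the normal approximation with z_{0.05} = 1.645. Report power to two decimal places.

power ≈ 0.89

For two equal groups, power = Φ(d·√(n/2) − z_{α}).
d·√(n/2) = 0.26 × √(246/2) = 0.26 × 11.091 = 2.884.
z_β = 2.884 − 1.645 = 1.239.
Power = Φ(1.239) = 0.892.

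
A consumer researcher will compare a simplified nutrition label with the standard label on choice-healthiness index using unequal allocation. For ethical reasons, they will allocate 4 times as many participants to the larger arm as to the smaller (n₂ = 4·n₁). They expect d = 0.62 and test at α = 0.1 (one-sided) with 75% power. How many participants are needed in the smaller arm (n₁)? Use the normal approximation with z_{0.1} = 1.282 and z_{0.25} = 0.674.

n₁ = 13

With allocation ratio k = n₂/n₁ = 4, Var(x̄₁−x̄₂) = σ²(1/n₁ + 1/(k·n₁)) = σ²·(k+1)/(k·n₁).
So n₁ = (1 + 1/k)·((z_{α} + z_β)/d)² = 1.250 × (1.956/0.62)².
n₁ = 1.250 × 9.95 = 12.4.
Round up: n₁ = 13, giving n₂ = 4 × 13 = 52.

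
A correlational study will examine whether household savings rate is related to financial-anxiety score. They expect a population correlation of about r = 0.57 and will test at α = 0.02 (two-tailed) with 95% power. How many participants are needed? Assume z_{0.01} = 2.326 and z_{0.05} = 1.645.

Fisher's z: C = ½·ln((1+r)/(1−r)) = ½·ln(3.6512) = 0.6475.
n = ((z_{α/2} + z_β)/C)² + 3.
(2.326 + 1.645) / 0.6475 = 3.971 / 0.6475 = 6.133.
n = 6.133² + 3 = 37.61 + 3 = 40.6.
Round up.

n = 41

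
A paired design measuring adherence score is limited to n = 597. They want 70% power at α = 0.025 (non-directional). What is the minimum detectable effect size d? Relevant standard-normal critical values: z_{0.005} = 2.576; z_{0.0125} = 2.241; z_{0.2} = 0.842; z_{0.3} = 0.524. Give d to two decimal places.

d_min ≈ 0.11

For a single sample (or paired design) of n = 597: d_min = (z_{α/2} + z_β)/√n.
z-sum = 2.241 + 0.524 = 2.765.
d_min = 2.765 / √597 = 2.765 / 24.434 = 0.113.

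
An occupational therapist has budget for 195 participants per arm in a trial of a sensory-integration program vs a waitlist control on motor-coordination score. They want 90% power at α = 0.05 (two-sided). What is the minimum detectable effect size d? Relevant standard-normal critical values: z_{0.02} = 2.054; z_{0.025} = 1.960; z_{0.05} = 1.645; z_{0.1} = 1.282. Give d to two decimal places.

For two independent groups of n = 195 each: d_min = (z_{α/2} + z_β)·√(2/n).
z-sum = 1.960 + 1.282 = 3.242.
d_min = 3.242 × √(2/195) = 3.242 × 0.1013 = 0.328.

d_min ≈ 0.33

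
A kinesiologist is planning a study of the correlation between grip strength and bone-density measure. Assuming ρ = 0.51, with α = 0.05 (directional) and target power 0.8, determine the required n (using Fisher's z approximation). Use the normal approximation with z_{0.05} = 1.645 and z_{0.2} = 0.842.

Fisher's z: C = ½·ln((1+r)/(1−r)) = ½·ln(3.0816) = 0.5627.
n = ((z_{α} + z_β)/C)² + 3.
(1.645 + 0.842) / 0.5627 = 2.487 / 0.5627 = 4.420.
n = 4.420² + 3 = 19.53 + 3 = 22.5.
Round up.

n = 23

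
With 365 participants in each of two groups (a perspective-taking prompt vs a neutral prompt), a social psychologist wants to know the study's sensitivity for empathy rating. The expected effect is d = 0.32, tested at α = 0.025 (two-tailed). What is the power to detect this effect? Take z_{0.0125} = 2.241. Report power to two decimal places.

power ≈ 0.98

For two equal groups, power = Φ(d·√(n/2) − z_{α/2}).
d·√(n/2) = 0.32 × √(365/2) = 0.32 × 13.509 = 4.323.
z_β = 4.323 − 2.241 = 2.082.
Power = Φ(2.082) = 0.981.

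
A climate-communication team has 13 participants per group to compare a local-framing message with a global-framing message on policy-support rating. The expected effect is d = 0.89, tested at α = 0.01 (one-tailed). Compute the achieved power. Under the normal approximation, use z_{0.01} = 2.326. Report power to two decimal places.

For two equal groups, power = Φ(d·√(n/2) − z_{α}).
d·√(n/2) = 0.89 × √(13/2) = 0.89 × 2.550 = 2.269.
z_β = 2.269 − 2.326 = -0.057.
Power = Φ(-0.057) = 0.477.

power ≈ 0.48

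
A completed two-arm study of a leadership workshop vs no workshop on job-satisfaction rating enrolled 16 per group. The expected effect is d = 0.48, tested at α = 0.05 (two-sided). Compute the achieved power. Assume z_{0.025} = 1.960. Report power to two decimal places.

For two equal groups, power = Φ(d·√(n/2) − z_{α/2}).
d·√(n/2) = 0.48 × √(16/2) = 0.48 × 2.828 = 1.358.
z_β = 1.358 − 1.960 = -0.602.
Power = Φ(-0.602) = 0.273.

power ≈ 0.27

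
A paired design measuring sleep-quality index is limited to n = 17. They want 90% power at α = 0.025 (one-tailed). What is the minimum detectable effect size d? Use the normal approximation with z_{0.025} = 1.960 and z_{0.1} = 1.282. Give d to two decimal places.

For a single sample (or paired design) of n = 17: d_min = (z_{α} + z_β)/√n.
z-sum = 1.960 + 1.282 = 3.242.
d_min = 3.242 / √17 = 3.242 / 4.123 = 0.786.

d_min ≈ 0.79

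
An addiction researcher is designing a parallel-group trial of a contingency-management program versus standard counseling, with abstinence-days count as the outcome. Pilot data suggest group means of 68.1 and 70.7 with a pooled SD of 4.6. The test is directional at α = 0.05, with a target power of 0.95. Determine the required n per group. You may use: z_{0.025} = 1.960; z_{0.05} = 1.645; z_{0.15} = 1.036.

Cohen's d = |M₁ − M₂| / SD_pooled = |68.1 − 70.7| / 4.6 = 2.6 / 4.6 = 0.565.
For two independent groups with equal n: n = 2·((z_{α} + z_β) / d)².
z_{α} + z_β = 1.645 + 1.645 = 3.290.
n = 2 × (3.290 / 0.565)² = 2 × 5.823² = 2 × 33.91 = 67.8.
Round up to the next whole participant.

n = 68 per group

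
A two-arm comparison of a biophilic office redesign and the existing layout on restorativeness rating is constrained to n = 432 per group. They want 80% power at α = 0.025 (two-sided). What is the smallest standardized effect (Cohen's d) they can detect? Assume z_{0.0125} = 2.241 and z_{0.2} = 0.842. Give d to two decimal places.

For two independent groups of n = 432 each: d_min = (z_{α/2} + z_β)·√(2/n).
z-sum = 2.241 + 0.842 = 3.083.
d_min = 3.083 × √(2/432) = 3.083 × 0.0680 = 0.210.

d_min ≈ 0.21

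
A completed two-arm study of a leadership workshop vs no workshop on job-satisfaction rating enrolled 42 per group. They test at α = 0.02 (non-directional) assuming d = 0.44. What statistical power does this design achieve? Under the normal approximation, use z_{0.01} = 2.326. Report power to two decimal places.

power ≈ 0.38

For two equal groups, power = Φ(d·√(n/2) − z_{α/2}).
d·√(n/2) = 0.44 × √(42/2) = 0.44 × 4.583 = 2.016.
z_β = 2.016 − 2.326 = -0.310.
Power = Φ(-0.310) = 0.378.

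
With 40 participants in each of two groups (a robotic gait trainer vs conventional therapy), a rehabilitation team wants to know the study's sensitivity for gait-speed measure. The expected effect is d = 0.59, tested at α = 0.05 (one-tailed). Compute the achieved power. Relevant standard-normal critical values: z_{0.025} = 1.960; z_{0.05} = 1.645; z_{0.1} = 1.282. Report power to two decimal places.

power ≈ 0.84

For two equal groups, power = Φ(d·√(n/2) − z_{α}).
d·√(n/2) = 0.59 × √(40/2) = 0.59 × 4.472 = 2.639.
z_β = 2.639 − 1.645 = 0.994.
Power = Φ(0.994) = 0.840.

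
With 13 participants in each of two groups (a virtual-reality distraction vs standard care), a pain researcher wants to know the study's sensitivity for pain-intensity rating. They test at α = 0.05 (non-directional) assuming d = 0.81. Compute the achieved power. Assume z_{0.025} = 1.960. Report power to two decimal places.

power ≈ 0.54

For two equal groups, power = Φ(d·√(n/2) − z_{α/2}).
d·√(n/2) = 0.81 × √(13/2) = 0.81 × 2.550 = 2.065.
z_β = 2.065 − 1.960 = 0.105.
Power = Φ(0.105) = 0.542.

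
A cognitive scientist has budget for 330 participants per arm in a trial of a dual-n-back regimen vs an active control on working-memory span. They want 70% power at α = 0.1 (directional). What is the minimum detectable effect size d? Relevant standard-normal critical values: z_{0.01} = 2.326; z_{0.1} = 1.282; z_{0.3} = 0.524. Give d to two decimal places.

d_min ≈ 0.14

For two independent groups of n = 330 each: d_min = (z_{α} + z_β)·√(2/n).
z-sum = 1.282 + 0.524 = 1.806.
d_min = 1.806 × √(2/330) = 1.806 × 0.0778 = 0.141.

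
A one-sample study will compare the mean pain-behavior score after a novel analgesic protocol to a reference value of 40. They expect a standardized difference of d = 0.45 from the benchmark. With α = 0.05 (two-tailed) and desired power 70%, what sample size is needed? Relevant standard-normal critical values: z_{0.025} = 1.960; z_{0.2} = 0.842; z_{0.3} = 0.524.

For a one-sample test: n = ((z_{α/2} + z_β) / d)².
z_{α/2} + z_β = 1.960 + 0.524 = 2.484.
n = (2.484 / 0.45)² = 5.520² = 30.47.
Round up.

n = 31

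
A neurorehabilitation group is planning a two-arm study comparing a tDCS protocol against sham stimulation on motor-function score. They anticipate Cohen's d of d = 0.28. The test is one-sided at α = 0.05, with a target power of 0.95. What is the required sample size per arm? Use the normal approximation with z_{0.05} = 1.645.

For two independent groups with equal n: n = 2·((z_{α} + z_β) / d)².
z_{α} + z_β = 1.645 + 1.645 = 3.290.
n = 2 × (3.290 / 0.28)² = 2 × 11.750² = 2 × 138.06 = 276.1.
Round up to the next whole participant.

n = 277 per group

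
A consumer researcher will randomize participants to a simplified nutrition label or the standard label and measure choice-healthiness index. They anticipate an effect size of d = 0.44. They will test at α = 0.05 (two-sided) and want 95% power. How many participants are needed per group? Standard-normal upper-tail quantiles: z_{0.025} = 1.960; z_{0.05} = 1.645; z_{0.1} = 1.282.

For two independent groups with equal n: n = 2·((z_{α/2} + z_β) / d)².
z_{α/2} + z_β = 1.960 + 1.645 = 3.605.
n = 2 × (3.605 / 0.44)² = 2 × 8.193² = 2 × 67.13 = 134.3.
Round up to the next whole participant.

n = 135 per group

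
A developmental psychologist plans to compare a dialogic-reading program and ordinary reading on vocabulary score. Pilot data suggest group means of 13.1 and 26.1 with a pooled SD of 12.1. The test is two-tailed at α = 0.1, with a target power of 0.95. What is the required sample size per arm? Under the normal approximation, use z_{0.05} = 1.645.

Cohen's d = |M₁ − M₂| / SD_pooled = |13.1 − 26.1| / 12.1 = 13.0 / 12.1 = 1.074.
For two independent groups with equal n: n = 2·((z_{α/2} + z_β) / d)².
z_{α/2} + z_β = 1.645 + 1.645 = 3.290.
n = 2 × (3.290 / 1.074)² = 2 × 3.063² = 2 × 9.38 = 18.8.
Round up to the next whole participant.

n = 19 per group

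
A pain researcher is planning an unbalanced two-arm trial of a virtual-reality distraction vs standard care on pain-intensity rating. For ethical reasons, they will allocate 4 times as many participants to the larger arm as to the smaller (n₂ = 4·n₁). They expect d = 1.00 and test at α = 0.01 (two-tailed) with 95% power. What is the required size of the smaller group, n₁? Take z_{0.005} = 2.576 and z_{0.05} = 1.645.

With allocation ratio k = n₂/n₁ = 4, Var(x̄₁−x̄₂) = σ²(1/n₁ + 1/(k·n₁)) = σ²·(k+1)/(k·n₁).
So n₁ = (1 + 1/k)·((z_{α/2} + z_β)/d)² = 1.250 × (4.221/1.00)².
n₁ = 1.250 × 17.82 = 22.3.
Round up: n₁ = 23, giving n₂ = 4 × 23 = 92.

n₁ = 23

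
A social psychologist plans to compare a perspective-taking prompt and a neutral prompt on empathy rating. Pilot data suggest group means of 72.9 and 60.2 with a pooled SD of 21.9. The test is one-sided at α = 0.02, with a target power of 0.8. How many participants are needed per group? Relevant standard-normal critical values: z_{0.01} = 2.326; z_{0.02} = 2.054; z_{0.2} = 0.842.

Cohen's d = |M₁ − M₂| / SD_pooled = |72.9 − 60.2| / 21.9 = 12.7 / 21.9 = 0.580.
For two independent groups with equal n: n = 2·((z_{α} + z_β) / d)².
z_{α} + z_β = 2.054 + 0.842 = 2.896.
n = 2 × (2.896 / 0.580)² = 2 × 4.993² = 2 × 24.93 = 49.9.
Round up to the next whole participant.

n = 50 per group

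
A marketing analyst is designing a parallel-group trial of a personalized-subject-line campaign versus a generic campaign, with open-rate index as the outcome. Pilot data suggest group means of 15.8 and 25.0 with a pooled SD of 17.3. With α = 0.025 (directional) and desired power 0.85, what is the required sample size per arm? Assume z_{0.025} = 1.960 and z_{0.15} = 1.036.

Cohen's d = |M₁ − M₂| / SD_pooled = |15.8 − 25.0| / 17.3 = 9.2 / 17.3 = 0.532.
For two independent groups with equal n: n = 2·((z_{α} + z_β) / d)².
z_{α} + z_β = 1.960 + 1.036 = 2.996.
n = 2 × (2.996 / 0.532)² = 2 × 5.632² = 2 × 31.71 = 63.4.
Round up to the next whole participant.

n = 64 per group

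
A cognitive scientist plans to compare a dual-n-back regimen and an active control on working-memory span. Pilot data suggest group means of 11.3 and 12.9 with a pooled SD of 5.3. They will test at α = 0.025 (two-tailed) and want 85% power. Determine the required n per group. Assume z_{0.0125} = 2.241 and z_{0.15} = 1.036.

Cohen's d = |M₁ − M₂| / SD_pooled = |11.3 − 12.9| / 5.3 = 1.6 / 5.3 = 0.302.
For two independent groups with equal n: n = 2·((z_{α/2} + z_β) / d)².
z_{α/2} + z_β = 2.241 + 1.036 = 3.277.
n = 2 × (3.277 / 0.302)² = 2 × 10.851² = 2 × 117.74 = 235.5.
Round up to the next whole participant.

n = 236 per group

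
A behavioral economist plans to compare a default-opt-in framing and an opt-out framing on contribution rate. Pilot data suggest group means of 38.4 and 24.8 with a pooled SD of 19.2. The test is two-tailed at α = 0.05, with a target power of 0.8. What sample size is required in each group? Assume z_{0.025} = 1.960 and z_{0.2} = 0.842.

n = 32 per group

Cohen's d = |M₁ − M₂| / SD_pooled = |38.4 − 24.8| / 19.2 = 13.6 / 19.2 = 0.708.
For two independent groups with equal n: n = 2·((z_{α/2} + z_β) / d)².
z_{α/2} + z_β = 1.960 + 0.842 = 2.802.
n = 2 × (2.802 / 0.708)² = 2 × 3.958² = 2 × 15.66 = 31.3.
Round up to the next whole participant.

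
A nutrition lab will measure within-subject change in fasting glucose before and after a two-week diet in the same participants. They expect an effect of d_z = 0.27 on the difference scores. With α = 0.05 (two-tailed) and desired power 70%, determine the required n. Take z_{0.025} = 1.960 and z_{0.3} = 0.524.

n = 85 pairs

For a paired (one-sample on differences) test: n = ((z_{α/2} + z_β) / d)².
z_{α/2} + z_β = 1.960 + 0.524 = 2.484.
n = (2.484 / 0.27)² = 9.200² = 84.64.
Round up.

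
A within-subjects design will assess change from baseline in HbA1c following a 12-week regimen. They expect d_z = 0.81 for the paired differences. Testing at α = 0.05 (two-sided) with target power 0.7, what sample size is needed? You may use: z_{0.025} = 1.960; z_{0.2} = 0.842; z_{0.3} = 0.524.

For a paired (one-sample on differences) test: n = ((z_{α/2} + z_β) / d)².
z_{α/2} + z_β = 1.960 + 0.524 = 2.484.
n = (2.484 / 0.81)² = 3.067² = 9.40.
Round up.

n = 10 pairs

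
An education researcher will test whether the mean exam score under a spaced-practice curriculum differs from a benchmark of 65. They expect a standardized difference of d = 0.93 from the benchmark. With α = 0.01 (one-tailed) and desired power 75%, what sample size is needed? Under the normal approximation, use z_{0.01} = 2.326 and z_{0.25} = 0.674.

For a one-sample test: n = ((z_{α} + z_β) / d)².
z_{α} + z_β = 2.326 + 0.674 = 3.000.
n = (3.000 / 0.93)² = 3.226² = 10.41.
Round up.

n = 11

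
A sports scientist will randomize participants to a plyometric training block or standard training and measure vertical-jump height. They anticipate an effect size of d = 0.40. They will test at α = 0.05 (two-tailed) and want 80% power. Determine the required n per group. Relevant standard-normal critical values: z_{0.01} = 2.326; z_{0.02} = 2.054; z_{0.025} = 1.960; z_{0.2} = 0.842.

For two independent groups with equal n: n = 2·((z_{α/2} + z_β) / d)².
z_{α/2} + z_β = 1.960 + 0.842 = 2.802.
n = 2 × (2.802 / 0.40)² = 2 × 7.005² = 2 × 49.07 = 98.1.
Round up to the next whole participant.

n = 99 per group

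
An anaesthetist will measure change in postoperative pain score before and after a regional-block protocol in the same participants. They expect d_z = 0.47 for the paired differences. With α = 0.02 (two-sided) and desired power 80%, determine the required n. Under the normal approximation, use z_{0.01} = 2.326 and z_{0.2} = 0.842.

For a paired (one-sample on differences) test: n = ((z_{α/2} + z_β) / d)².
z_{α/2} + z_β = 2.326 + 0.842 = 3.168.
n = (3.168 / 0.47)² = 6.740² = 45.43.
Round up.

n = 46 pairs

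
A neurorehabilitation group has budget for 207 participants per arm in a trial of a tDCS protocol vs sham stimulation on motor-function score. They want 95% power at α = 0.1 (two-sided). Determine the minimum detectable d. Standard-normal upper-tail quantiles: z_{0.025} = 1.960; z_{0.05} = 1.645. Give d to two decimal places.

d_min ≈ 0.32

For two independent groups of n = 207 each: d_min = (z_{α/2} + z_β)·√(2/n).
z-sum = 1.645 + 1.645 = 3.290.
d_min = 3.290 × √(2/207) = 3.290 × 0.0983 = 0.323.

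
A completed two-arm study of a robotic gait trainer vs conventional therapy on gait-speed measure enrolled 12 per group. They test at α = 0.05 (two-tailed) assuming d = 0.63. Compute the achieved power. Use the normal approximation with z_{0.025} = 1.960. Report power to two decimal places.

For two equal groups, power = Φ(d·√(n/2) − z_{α/2}).
d·√(n/2) = 0.63 × √(12/2) = 0.63 × 2.449 = 1.543.
z_β = 1.543 − 1.960 = -0.417.
Power = Φ(-0.417) = 0.338.

power ≈ 0.34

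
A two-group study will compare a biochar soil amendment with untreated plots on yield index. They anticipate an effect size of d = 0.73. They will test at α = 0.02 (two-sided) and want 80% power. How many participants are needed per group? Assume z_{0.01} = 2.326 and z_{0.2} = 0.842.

n = 38 per group

For two independent groups with equal n: n = 2·((z_{α/2} + z_β) / d)².
z_{α/2} + z_β = 2.326 + 0.842 = 3.168.
n = 2 × (3.168 / 0.73)² = 2 × 4.340² = 2 × 18.83 = 37.7.
Round up to the next whole participant.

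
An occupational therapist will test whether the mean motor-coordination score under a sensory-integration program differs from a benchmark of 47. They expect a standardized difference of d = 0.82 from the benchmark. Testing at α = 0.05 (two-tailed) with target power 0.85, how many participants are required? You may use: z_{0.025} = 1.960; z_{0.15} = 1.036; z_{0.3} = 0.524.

n = 14

For a one-sample test: n = ((z_{α/2} + z_β) / d)².
z_{α/2} + z_β = 1.960 + 1.036 = 2.996.
n = (2.996 / 0.82)² = 3.654² = 13.35.
Round up.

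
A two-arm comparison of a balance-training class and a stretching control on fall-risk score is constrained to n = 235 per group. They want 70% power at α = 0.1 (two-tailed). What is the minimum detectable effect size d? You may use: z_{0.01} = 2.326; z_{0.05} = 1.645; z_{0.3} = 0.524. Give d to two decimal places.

For two independent groups of n = 235 each: d_min = (z_{α/2} + z_β)·√(2/n).
z-sum = 1.645 + 0.524 = 2.169.
d_min = 2.169 × √(2/235) = 2.169 × 0.0923 = 0.200.

d_min ≈ 0.20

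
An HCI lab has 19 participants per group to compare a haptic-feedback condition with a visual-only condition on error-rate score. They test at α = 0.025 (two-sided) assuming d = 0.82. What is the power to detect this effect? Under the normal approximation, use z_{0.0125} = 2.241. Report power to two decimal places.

power ≈ 0.61

For two equal groups, power = Φ(d·√(n/2) − z_{α/2}).
d·√(n/2) = 0.82 × √(19/2) = 0.82 × 3.082 = 2.527.
z_β = 2.527 − 2.241 = 0.286.
Power = Φ(0.286) = 0.613.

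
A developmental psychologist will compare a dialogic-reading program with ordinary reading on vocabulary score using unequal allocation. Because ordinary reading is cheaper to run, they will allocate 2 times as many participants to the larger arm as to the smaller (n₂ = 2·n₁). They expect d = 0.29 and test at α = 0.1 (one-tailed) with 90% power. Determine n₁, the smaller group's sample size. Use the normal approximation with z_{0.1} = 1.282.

n₁ = 118

With allocation ratio k = n₂/n₁ = 2, Var(x̄₁−x̄₂) = σ²(1/n₁ + 1/(k·n₁)) = σ²·(k+1)/(k·n₁).
So n₁ = (1 + 1/k)·((z_{α} + z_β)/d)² = 1.500 × (2.564/0.29)².
n₁ = 1.500 × 78.17 = 117.3.
Round up: n₁ = 118, giving n₂ = 2 × 118 = 236.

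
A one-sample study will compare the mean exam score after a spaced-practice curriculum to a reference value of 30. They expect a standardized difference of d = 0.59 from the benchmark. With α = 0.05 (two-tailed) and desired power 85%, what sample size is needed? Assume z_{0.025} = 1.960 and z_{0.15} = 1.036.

For a one-sample test: n = ((z_{α/2} + z_β) / d)².
z_{α/2} + z_β = 1.960 + 1.036 = 2.996.
n = (2.996 / 0.59)² = 5.078² = 25.79.
Round up.

n = 26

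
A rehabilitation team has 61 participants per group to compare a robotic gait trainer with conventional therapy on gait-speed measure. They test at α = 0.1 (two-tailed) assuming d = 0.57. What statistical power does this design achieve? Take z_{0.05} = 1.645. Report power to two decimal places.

power ≈ 0.93

For two equal groups, power = Φ(d·√(n/2) − z_{α/2}).
d·√(n/2) = 0.57 × √(61/2) = 0.57 × 5.523 = 3.148.
z_β = 3.148 − 1.645 = 1.503.
Power = Φ(1.503) = 0.934.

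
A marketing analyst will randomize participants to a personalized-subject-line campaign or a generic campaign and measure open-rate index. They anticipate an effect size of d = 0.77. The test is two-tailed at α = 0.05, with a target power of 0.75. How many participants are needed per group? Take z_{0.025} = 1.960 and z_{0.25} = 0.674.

n = 24 per group

For two independent groups with equal n: n = 2·((z_{α/2} + z_β) / d)².
z_{α/2} + z_β = 1.960 + 0.674 = 2.634.
n = 2 × (2.634 / 0.77)² = 2 × 3.421² = 2 × 11.70 = 23.4.
Round up to the next whole participant.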